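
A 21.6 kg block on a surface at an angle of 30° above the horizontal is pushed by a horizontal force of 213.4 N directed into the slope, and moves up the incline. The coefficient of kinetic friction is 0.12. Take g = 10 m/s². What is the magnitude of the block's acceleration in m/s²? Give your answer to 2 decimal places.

1.92 m/s²

The horizontal push has components F cos 30° = 213.4 × 0.8660 = 184.804 N up the incline and F sin 30° = 213.4 × 0.5000 = 106.700 N pressing into the surface.
The normal force is therefore N = mg cos 30° + F sin 30° = 187.056 + 106.700 = 293.756 N, and kinetic friction down the slope is μN = 0.12 × 293.756 = 35.251 N.
Along the incline: F cos 30° − mg sin 30° − μN = ma, so 184.804 − 108.000 − 35.251 = 21.6 a, giving a = 1.9238 m/s².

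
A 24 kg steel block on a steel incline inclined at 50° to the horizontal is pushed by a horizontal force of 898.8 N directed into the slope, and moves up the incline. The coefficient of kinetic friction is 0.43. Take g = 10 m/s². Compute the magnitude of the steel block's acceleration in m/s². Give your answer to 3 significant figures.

1.31 m/s²

The horizontal push has components F cos 50° = 898.8 × 0.6428 = 577.749 N up the incline and F sin 50° = 898.8 × 0.7660 = 688.481 N pressing into the surface.
The normal force is therefore N = mg cos 50° + F sin 50° = 154.272 + 688.481 = 842.753 N, and kinetic friction down the slope is μN = 0.43 × 842.753 = 362.384 N.
Along the incline: F cos 50° − mg sin 50° − μN = ma, so 577.749 − 183.840 − 362.384 = 24 a, giving a = 1.3135 m/s².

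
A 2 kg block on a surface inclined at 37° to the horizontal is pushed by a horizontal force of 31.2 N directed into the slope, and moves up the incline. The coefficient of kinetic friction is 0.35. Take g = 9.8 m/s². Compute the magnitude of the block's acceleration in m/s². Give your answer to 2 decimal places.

The horizontal push has components F cos 37° = 31.2 × 0.7986 = 24.916 N up the incline and F sin 37° = 31.2 × 0.6018 = 18.776 N pressing into the surface.
The normal force is therefore N = mg cos 37° + F sin 37° = 15.653 + 18.776 = 34.429 N, and kinetic friction down the slope is μN = 0.35 × 34.429 = 12.050 N.
Along the incline: F cos 37° − mg sin 37° − μN = ma, so 24.916 − 11.795 − 12.050 = 2 a, giving a = 0.5355 m/s².

0.54 m/s²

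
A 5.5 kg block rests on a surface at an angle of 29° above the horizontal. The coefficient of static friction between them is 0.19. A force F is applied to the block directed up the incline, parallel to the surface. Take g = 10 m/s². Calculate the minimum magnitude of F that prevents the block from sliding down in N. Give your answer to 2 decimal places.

17.52 N

The normal force is N = mg cos 29° = 48.104 N. With F at its minimum the block is on the verge of sliding down, so static friction is at its maximum μ_s N = 0.19 × 48.104 = 9.140 N and acts up the slope.
Equilibrium along the incline: F + μ_s N = mg sin 29°, so F = 26.665 − 9.140 = 17.525 N.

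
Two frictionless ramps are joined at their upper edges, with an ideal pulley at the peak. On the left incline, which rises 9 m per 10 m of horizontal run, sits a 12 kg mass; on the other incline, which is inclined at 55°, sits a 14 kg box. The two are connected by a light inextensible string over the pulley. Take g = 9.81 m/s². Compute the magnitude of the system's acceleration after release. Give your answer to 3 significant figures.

Resolve each weight along its own incline: the 12 kg mass has component 12 × 9.81 × sin 41.99° = 78.751 N down its slope, and the 14 kg mass has 14 × 9.81 × sin 55° = 112.502 N down its slope.
The 14 kg side's 112.502 N exceeds the other side's 78.751 N, so that mass slides down and the 12 kg mass slides up. Taking that direction as positive, Newton's second law for the whole system gives 112.502 − 78.751 = (12 + 14) a, so a = 33.751 / 26 = 1.2981 m/s².

1.30 m/s²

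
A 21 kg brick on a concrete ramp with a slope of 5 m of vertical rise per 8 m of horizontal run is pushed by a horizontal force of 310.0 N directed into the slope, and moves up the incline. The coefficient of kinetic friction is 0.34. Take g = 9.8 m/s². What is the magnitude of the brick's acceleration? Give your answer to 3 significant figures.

The horizontal push has components F cos 32.01° = 310.0 × 0.8480 = 262.880 N up the incline and F sin 32.01° = 310.0 × 0.5300 = 164.300 N pressing into the surface.
The normal force is therefore N = mg cos 32.01° + F sin 32.01° = 174.518 + 164.300 = 338.818 N, and kinetic friction down the slope is μN = 0.34 × 338.818 = 115.198 N.
Along the incline: F cos 32.01° − mg sin 32.01° − μN = ma, so 262.880 − 109.074 − 115.198 = 21 a, giving a = 1.8385 m/s².

1.84 m/s²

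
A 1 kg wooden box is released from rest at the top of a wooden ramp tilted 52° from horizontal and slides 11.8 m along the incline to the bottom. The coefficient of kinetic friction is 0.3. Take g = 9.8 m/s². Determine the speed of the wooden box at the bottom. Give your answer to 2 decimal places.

The weight component along the incline is mg sin 52° = 7.723 N and the normal force is N = mg cos 52° = 6.033 N.
Friction up the slope is f = μN = 0.3 × 6.033 = 1.810 N, so the net downslope force is 7.723 − 1.810 = 5.913 N and a = 5.913 / 1 = 5.9130 m/s².
Starting from rest over a distance of 11.8 m, v² = 2aL = 2 × 5.9130 × 11.8 = 139.5468, so v = 11.8130 m/s.

11.81 m/s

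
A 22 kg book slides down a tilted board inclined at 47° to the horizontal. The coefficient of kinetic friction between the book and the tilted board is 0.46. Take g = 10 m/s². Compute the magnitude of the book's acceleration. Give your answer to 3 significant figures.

Resolving the weight along the incline: the component pulling the book down the slope is mg sin 47° = 22 × 10 × 0.7314 = 160.908 N, and the normal force is N = mg cos 47° = 22 × 10 × 0.6820 = 150.040 N.
Kinetic friction acts up the slope with magnitude f = μN = 0.46 × 150.040 = 69.018 N.
Net force along the incline is 160.908 − 69.018 = 91.890 N, so a = 91.890 / 22 = 4.1768 m/s².

4.18 m/s²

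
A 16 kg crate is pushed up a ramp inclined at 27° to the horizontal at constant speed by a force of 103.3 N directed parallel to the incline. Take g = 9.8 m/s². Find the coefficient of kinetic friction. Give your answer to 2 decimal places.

At constant speed ΣF = 0 along the incline. The applied 103.3 N acts up the slope; the weight component mg sin 27° = 71.186 N and kinetic friction μN both act down the slope.
So 103.3 = 71.186 + μ × 139.710, giving μ = (103.3 − 71.186) / 139.710 = 0.2299.

0.23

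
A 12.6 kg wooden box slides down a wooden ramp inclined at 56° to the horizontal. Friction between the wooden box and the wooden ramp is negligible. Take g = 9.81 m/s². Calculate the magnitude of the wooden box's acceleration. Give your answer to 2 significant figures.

8.1 m/s²

Resolving the weight along the incline: the component pulling the wooden box down the slope is mg sin 56° = 12.6 × 9.81 × 0.8290 = 102.469 N, and the normal force is N = mg cos 56° = 12.6 × 9.81 × 0.5592 = 69.120 N.
With no friction the net force along the incline is 102.469 N, so a = g sin 56° = 102.469 / 12.6 = 8.1325 m/s².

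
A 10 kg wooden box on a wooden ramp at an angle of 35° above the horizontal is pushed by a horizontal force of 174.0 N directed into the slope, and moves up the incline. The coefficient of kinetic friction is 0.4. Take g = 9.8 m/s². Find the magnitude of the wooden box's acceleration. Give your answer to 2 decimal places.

The horizontal push has components F cos 35° = 174.0 × 0.8192 = 142.541 N up the incline and F sin 35° = 174.0 × 0.5736 = 99.806 N pressing into the surface.
The normal force is therefore N = mg cos 35° + F sin 35° = 80.282 + 99.806 = 180.088 N, and kinetic friction down the slope is μN = 0.4 × 180.088 = 72.035 N.
Along the incline: F cos 35° − mg sin 35° − μN = ma, so 142.541 − 56.213 − 72.035 = 10 a, giving a = 1.4293 m/s².

1.43 m/s²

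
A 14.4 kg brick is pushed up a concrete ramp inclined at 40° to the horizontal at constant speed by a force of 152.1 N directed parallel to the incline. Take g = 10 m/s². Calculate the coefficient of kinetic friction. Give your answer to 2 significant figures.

At constant speed ΣF = 0 along the incline. The applied 152.1 N acts up the slope; the weight component mg sin 40° = 92.561 N and kinetic friction μN both act down the slope.
So 152.1 = 92.561 + μ × 110.310, giving μ = (152.1 − 92.561) / 110.310 = 0.5397.

0.54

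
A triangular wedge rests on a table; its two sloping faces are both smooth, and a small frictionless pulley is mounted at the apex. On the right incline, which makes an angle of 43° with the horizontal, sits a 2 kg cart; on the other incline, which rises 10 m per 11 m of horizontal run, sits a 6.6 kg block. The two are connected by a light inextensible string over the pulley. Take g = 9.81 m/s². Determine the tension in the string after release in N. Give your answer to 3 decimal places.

Resolve each weight along its own incline: the 2 kg mass has component 2 × 9.81 × sin 43° = 13.381 N down its slope, and the 6.6 kg mass has 6.6 × 9.81 × sin 42.27° = 43.553 N down its slope.
The 6.6 kg side's 43.553 N exceeds the other side's 13.381 N, so that mass slides down and the 2 kg mass slides up. Taking that direction as positive, Newton's second law for the whole system gives 43.553 − 13.381 = (2 + 6.6) a, so a = 30.172 / 8.6 = 3.5084 m/s².
For the 2 kg mass (up-slope positive): T − 13.381 = 2 × 3.5084, so T = 20.398 N.

20.398 N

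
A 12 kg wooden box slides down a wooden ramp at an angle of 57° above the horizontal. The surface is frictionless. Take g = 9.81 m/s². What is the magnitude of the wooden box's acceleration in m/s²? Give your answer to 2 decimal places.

8.23 m/s²

Resolving the weight along the incline: the component pulling the wooden box down the slope is mg sin 57° = 12 × 9.81 × 0.8387 = 98.732 N, and the normal force is N = mg cos 57° = 12 × 9.81 × 0.5446 = 64.110 N.
With no friction the net force along the incline is 98.732 N, so a = g sin 57° = 98.732 / 12 = 8.2277 m/s².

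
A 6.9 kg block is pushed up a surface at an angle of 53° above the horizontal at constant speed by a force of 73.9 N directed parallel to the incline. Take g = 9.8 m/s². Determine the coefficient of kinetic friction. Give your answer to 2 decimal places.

0.49

At constant speed ΣF = 0 along the incline. The applied 73.9 N acts up the slope; the weight component mg sin 53° = 54.004 N and kinetic friction μN both act down the slope.
So 73.9 = 54.004 + μ × 40.695, giving μ = (73.9 − 54.004) / 40.695 = 0.4889.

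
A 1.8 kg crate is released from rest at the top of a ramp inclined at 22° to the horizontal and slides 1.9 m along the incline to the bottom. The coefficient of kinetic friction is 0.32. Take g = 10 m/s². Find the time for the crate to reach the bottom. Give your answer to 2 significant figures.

2.2 s

The weight component along the incline is mg sin 22° = 6.743 N and the normal force is N = mg cos 22° = 16.689 N.
Friction up the slope is f = μN = 0.32 × 16.689 = 5.340 N, so the net downslope force is 6.743 − 5.340 = 1.403 N and a = 1.403 / 1.8 = 0.7794 m/s².
Starting from rest, L = ½at², so t = √(2L/a) = √(2 × 1.9 / 0.7794) = 2.2081 s.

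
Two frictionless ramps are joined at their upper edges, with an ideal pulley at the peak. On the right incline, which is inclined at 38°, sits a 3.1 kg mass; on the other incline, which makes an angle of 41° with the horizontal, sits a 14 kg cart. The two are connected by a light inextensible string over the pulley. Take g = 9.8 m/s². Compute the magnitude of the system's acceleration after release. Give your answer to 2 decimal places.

Resolve each weight along its own incline: the 3.1 kg mass has component 3.1 × 9.8 × sin 38° = 18.704 N down its slope, and the 14 kg mass has 14 × 9.8 × sin 41° = 90.011 N down its slope.
The 14 kg side's 90.011 N exceeds the other side's 18.704 N, so that mass slides down and the 3.1 kg mass slides up. Taking that direction as positive, Newton's second law for the whole system gives 90.011 − 18.704 = (3.1 + 14) a, so a = 71.307 / 17.1 = 4.1700 m/s².

4.17 m/s²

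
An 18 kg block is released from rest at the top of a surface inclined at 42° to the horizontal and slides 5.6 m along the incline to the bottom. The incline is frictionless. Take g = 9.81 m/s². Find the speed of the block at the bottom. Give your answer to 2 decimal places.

The weight component along the incline is mg sin 42° = 118.155 N and the normal force is N = mg cos 42° = 131.225 N.
With no friction, a = g sin 42° = 6.5642 m/s².
Starting from rest over a distance of 5.6 m, v² = 2aL = 2 × 6.5642 × 5.6 = 73.5190, so v = 8.5743 m/s.

8.57 m/s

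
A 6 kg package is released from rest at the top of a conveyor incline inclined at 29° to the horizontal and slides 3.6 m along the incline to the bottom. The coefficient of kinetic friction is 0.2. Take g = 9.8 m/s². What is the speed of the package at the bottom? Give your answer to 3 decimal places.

The weight component along the incline is mg sin 29° = 28.507 N and the normal force is N = mg cos 29° = 51.428 N.
Friction up the slope is f = μN = 0.2 × 51.428 = 10.286 N, so the net downslope force is 28.507 − 10.286 = 18.221 N and a = 18.221 / 6 = 3.0368 m/s².
Starting from rest over a distance of 3.6 m, v² = 2aL = 2 × 3.0368 × 3.6 = 21.8650, so v = 4.6760 m/s.

4.676 m/s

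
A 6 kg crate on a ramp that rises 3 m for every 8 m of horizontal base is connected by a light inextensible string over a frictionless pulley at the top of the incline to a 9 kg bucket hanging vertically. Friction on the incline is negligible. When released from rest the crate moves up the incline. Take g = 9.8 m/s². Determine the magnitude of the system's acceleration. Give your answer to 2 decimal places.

For the crate on the incline: the weight component along the slope is m₁g sin 20.56° = 6 × 9.8 × 0.3511 = 20.645 N and the normal force is N = m₁g cos 20.56° = 55.056 N.
Newton's second law for the crate (up-slope positive): T − 20.645 = 6 a. For the hanging bucket (downward positive): 9 × 9.8 − T = 9 a.
Adding the two equations eliminates T: 67.555 = 15 a, so a = 4.5037 m/s².

4.50 m/s²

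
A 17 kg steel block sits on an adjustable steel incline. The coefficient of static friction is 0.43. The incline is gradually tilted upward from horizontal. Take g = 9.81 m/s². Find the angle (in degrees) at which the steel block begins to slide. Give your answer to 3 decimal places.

23.268°

At the threshold of sliding, static friction is at its maximum μ_s N and exactly balances the weight component along the incline: mg sin θ = μ_s mg cos θ.
Hence tan θ = μ_s = 0.43, so θ = arctan(0.43) = 23.2677°.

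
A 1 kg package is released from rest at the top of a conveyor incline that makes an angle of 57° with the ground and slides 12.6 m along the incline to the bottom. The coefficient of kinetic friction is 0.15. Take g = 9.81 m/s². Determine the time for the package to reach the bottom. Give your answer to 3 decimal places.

1.842 s

The weight component along the incline is mg sin 57° = 8.227 N and the normal force is N = mg cos 57° = 5.343 N.
Friction up the slope is f = μN = 0.15 × 5.343 = 0.801 N, so the net downslope force is 8.227 − 0.801 = 7.426 N and a = 7.426 / 1 = 7.4260 m/s².
Starting from rest, L = ½at², so t = √(2L/a) = √(2 × 12.6 / 7.4260) = 1.8421 s.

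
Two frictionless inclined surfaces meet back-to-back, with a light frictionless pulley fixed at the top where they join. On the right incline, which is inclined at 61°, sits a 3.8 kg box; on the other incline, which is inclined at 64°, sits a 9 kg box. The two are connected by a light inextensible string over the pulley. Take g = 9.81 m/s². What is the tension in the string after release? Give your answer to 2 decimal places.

Resolve each weight along its own incline: the 3.8 kg mass has component 3.8 × 9.81 × sin 61° = 32.604 N down its slope, and the 9 kg mass has 9 × 9.81 × sin 64° = 79.355 N down its slope.
The 9 kg side's 79.355 N exceeds the other side's 32.604 N, so that mass slides down and the 3.8 kg mass slides up. Taking that direction as positive, Newton's second law for the whole system gives 79.355 − 32.604 = (3.8 + 9) a, so a = 46.751 / 12.8 = 3.6524 m/s².
For the 3.8 kg mass (up-slope positive): T − 32.604 = 3.8 × 3.6524, so T = 46.483 N.

46.48 N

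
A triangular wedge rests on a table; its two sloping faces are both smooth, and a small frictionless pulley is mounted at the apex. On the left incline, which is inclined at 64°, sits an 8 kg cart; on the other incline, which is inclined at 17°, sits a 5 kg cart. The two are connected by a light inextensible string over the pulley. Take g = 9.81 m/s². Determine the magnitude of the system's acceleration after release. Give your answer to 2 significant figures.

4.3 m/s²

Resolve each weight along its own incline: the 8 kg mass has component 8 × 9.81 × sin 64° = 70.537 N down its slope, and the 5 kg mass has 5 × 9.81 × sin 17° = 14.341 N down its slope.
The 8 kg side's 70.537 N exceeds the other side's 14.341 N, so that mass slides down and the 5 kg mass slides up. Taking that direction as positive, Newton's second law for the whole system gives 70.537 − 14.341 = (8 + 5) a, so a = 56.196 / 13 = 4.3228 m/s².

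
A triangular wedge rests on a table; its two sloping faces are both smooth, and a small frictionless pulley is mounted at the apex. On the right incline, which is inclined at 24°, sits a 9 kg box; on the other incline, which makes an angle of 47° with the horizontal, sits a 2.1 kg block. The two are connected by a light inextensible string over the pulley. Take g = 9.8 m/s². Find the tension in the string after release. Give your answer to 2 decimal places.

18.99 N

Resolve each weight along its own incline: the 9 kg mass has component 9 × 9.8 × sin 24° = 35.874 N down its slope, and the 2.1 kg mass has 2.1 × 9.8 × sin 47° = 15.051 N down its slope.
The 9 kg side's 35.874 N exceeds the other side's 15.051 N, so that mass slides down and the 2.1 kg mass slides up. Taking that direction as positive, Newton's second law for the whole system gives 35.874 − 15.051 = (9 + 2.1) a, so a = 20.823 / 11.1 = 1.8759 m/s².
For the 2.1 kg mass (up-slope positive): T − 15.051 = 2.1 × 1.8759, so T = 18.990 N.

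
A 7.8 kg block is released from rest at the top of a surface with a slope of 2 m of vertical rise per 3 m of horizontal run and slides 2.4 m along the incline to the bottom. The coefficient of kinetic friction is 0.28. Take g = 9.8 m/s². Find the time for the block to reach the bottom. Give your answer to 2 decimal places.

1.23 s

The weight component along the incline is mg sin 33.69° = 42.401 N and the normal force is N = mg cos 33.69° = 63.602 N.
Friction up the slope is f = μN = 0.28 × 63.602 = 17.809 N, so the net downslope force is 42.401 − 17.809 = 24.592 N and a = 24.592 / 7.8 = 3.1528 m/s².
Starting from rest, L = ½at², so t = √(2L/a) = √(2 × 2.4 / 3.1528) = 1.2339 s.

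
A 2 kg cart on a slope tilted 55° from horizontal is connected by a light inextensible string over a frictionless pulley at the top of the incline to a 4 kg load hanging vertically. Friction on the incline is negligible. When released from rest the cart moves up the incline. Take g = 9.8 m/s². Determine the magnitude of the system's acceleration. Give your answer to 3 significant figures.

3.86 m/s²

For the cart on the incline: the weight component along the slope is m₁g sin 55° = 2 × 9.8 × 0.8192 = 16.056 N and the normal force is N = m₁g cos 55° = 11.242 N.
Newton's second law for the cart (up-slope positive): T − 16.056 = 2 a. For the hanging load (downward positive): 4 × 9.8 − T = 4 a.
Adding the two equations eliminates T: 23.144 = 6 a, so a = 3.8573 m/s².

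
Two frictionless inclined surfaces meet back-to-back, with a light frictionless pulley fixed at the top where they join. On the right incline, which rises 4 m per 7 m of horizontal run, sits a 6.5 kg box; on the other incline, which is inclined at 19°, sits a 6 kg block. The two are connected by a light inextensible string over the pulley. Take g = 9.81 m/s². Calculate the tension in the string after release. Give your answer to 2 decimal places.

25.15 N

Resolve each weight along its own incline: the 6.5 kg mass has component 6.5 × 9.81 × sin 29.74° = 31.636 N down its slope, and the 6 kg mass has 6 × 9.81 × sin 19° = 19.163 N down its slope.
The 6.5 kg side's 31.636 N exceeds the other side's 19.163 N, so that mass slides down and the 6 kg mass slides up. Taking that direction as positive, Newton's second law for the whole system gives 31.636 − 19.163 = (6.5 + 6) a, so a = 12.473 / 12.5 = 0.9978 m/s².
For the 6 kg mass (up-slope positive): T − 19.163 = 6 × 0.9978, so T = 25.150 N.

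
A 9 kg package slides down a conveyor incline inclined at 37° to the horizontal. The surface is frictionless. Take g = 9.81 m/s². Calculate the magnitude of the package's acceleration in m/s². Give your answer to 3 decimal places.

Resolving the weight along the incline: the component pulling the package down the slope is mg sin 37° = 9 × 9.81 × 0.6018 = 53.133 N, and the normal force is N = mg cos 37° = 9 × 9.81 × 0.7986 = 70.508 N.
With no friction the net force along the incline is 53.133 N, so a = g sin 37° = 53.133 / 9 = 5.9037 m/s².

5.904 m/s²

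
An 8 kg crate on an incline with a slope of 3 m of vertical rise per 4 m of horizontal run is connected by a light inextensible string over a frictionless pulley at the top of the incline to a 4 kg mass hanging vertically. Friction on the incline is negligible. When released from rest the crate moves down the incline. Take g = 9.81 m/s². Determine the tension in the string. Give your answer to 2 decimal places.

41.86 N

For the crate on the incline: the weight component along the slope is m₁g sin 36.87° = 8 × 9.81 × 0.6000 = 47.088 N and the normal force is N = m₁g cos 36.87° = 62.784 N.
Newton's second law for the crate (down-slope positive): 47.088 − T = 8 a. For the hanging mass (upward positive): T − 4 × 9.81 = 4 a.
Adding the two equations eliminates T: 7.848 = 12 a, so a = 0.6540 m/s².
Then from the hanging mass's equation, T = 4 × (9.81 + 0.6540) = 41.856 N.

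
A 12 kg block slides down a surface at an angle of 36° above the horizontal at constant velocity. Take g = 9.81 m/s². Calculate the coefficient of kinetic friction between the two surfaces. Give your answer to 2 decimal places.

0.73

At constant velocity the net force along the incline is zero: mg sin 36° = μ mg cos 36°.
So μ = tan 36° = 0.5878 / 0.8090 = 0.7266.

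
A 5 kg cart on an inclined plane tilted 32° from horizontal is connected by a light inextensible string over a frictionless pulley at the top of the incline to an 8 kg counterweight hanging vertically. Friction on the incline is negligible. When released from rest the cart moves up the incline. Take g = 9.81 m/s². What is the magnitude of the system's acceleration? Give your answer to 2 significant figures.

4.0 m/s²

For the cart on the incline: the weight component along the slope is m₁g sin 32° = 5 × 9.81 × 0.5299 = 25.992 N and the normal force is N = m₁g cos 32° = 41.597 N.
Newton's second law for the cart (up-slope positive): T − 25.992 = 5 a. For the hanging counterweight (downward positive): 8 × 9.81 − T = 8 a.
Adding the two equations eliminates T: 52.488 = 13 a, so a = 4.0375 m/s².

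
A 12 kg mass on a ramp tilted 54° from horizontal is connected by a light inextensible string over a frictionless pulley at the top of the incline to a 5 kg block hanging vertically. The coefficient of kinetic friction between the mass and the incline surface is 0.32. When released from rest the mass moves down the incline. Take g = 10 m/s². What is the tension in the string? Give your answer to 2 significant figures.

For the mass on the incline: the weight component along the slope is m₁g sin 54° = 12 × 10 × 0.8090 = 97.080 N and the normal force is N = m₁g cos 54° = 70.534 N.
Kinetic friction opposes the mass's motion down the incline: f = μN = 0.32 × 70.534 = 22.571 N acting up the slope.
Newton's second law for the mass (down-slope positive): 97.080 − 22.571 − T = 12 a. For the hanging block (upward positive): T − 5 × 10 = 5 a.
Adding the two equations eliminates T: 24.509 = 17 a, so a = 1.4417 m/s².
Then from the hanging block's equation, T = 5 × (10 + 1.4417) = 57.209 N.

57 N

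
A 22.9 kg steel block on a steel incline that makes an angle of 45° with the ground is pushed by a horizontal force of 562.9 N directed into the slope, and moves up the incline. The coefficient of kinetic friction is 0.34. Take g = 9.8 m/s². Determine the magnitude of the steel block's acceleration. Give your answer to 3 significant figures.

The horizontal push has components F cos 45° = 562.9 × 0.7071 = 398.027 N up the incline and F sin 45° = 562.9 × 0.7071 = 398.027 N pressing into the surface.
The normal force is therefore N = mg cos 45° + F sin 45° = 158.687 + 398.027 = 556.714 N, and kinetic friction down the slope is μN = 0.34 × 556.714 = 189.283 N.
Along the incline: F cos 45° − mg sin 45° − μN = ma, so 398.027 − 158.687 − 189.283 = 22.9 a, giving a = 2.1859 m/s².

2.19 m/s²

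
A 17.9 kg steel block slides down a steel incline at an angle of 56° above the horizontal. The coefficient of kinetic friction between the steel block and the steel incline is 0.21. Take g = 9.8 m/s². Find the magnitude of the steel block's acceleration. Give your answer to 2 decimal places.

6.97 m/s²

Resolving the weight along the incline: the component pulling the steel block down the slope is mg sin 56° = 17.9 × 9.8 × 0.8290 = 145.423 N, and the normal force is N = mg cos 56° = 17.9 × 9.8 × 0.5592 = 98.095 N.
Kinetic friction acts up the slope with magnitude f = μN = 0.21 × 98.095 = 20.600 N.
Net force along the incline is 145.423 − 20.600 = 124.823 N, so a = 124.823 / 17.9 = 6.9734 m/s².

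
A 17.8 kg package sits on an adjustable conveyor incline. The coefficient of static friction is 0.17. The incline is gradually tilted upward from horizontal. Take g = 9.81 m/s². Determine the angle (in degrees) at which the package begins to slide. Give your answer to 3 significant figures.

9.65°

At the threshold of sliding, static friction is at its maximum μ_s N and exactly balances the weight component along the incline: mg sin θ = μ_s mg cos θ.
Hence tan θ = μ_s = 0.17, so θ = arctan(0.17) = 9.6480°.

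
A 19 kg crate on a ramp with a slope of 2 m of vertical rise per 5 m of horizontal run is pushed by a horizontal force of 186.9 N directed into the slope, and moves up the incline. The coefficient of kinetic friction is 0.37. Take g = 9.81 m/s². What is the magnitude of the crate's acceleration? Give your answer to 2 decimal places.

The horizontal push has components F cos 21.80° = 186.9 × 0.9285 = 173.537 N up the incline and F sin 21.80° = 186.9 × 0.3714 = 69.415 N pressing into the surface.
The normal force is therefore N = mg cos 21.80° + F sin 21.80° = 173.063 + 69.415 = 242.478 N, and kinetic friction down the slope is μN = 0.37 × 242.478 = 89.717 N.
Along the incline: F cos 21.80° − mg sin 21.80° − μN = ma, so 173.537 − 69.225 − 89.717 = 19 a, giving a = 0.7682 m/s².

0.77 m/s²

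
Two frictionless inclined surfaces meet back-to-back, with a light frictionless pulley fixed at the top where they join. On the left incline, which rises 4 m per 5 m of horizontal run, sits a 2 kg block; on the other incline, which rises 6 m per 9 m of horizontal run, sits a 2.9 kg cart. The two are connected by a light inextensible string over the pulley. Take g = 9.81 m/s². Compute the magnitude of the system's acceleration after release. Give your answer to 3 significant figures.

0.719 m/s²

Resolve each weight along its own incline: the 2 kg mass has component 2 × 9.81 × sin 38.66° = 12.257 N down its slope, and the 2.9 kg mass has 2.9 × 9.81 × sin 33.69° = 15.781 N down its slope.
The 2.9 kg side's 15.781 N exceeds the other side's 12.257 N, so that mass slides down and the 2 kg mass slides up. Taking that direction as positive, Newton's second law for the whole system gives 15.781 − 12.257 = (2 + 2.9) a, so a = 3.524 / 4.9 = 0.7192 m/s².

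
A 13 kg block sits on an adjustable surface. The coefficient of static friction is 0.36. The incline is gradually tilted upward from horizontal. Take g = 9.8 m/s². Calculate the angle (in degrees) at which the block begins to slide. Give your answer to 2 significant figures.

20°

At the threshold of sliding, static friction is at its maximum μ_s N and exactly balances the weight component along the incline: mg sin θ = μ_s mg cos θ.
Hence tan θ = μ_s = 0.36, so θ = arctan(0.36) = 19.7989°.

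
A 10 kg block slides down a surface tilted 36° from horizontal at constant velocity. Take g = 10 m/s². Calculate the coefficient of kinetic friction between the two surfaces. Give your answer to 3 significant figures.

At constant velocity the net force along the incline is zero: mg sin 36° = μ mg cos 36°.
So μ = tan 36° = 0.5878 / 0.8090 = 0.7266.

0.727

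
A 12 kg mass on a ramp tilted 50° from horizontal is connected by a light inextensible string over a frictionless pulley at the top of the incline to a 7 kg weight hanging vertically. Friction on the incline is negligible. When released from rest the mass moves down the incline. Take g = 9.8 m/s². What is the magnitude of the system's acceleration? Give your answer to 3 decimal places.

For the mass on the incline: the weight component along the slope is m₁g sin 50° = 12 × 9.8 × 0.7660 = 90.082 N and the normal force is N = m₁g cos 50° = 75.592 N.
Newton's second law for the mass (down-slope positive): 90.082 − T = 12 a. For the hanging weight (upward positive): T − 7 × 9.8 = 7 a.
Adding the two equations eliminates T: 21.482 = 19 a, so a = 1.1306 m/s².

1.131 m/s²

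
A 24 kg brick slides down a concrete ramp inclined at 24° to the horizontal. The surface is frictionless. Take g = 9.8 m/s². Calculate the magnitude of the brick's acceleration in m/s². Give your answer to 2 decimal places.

3.99 m/s²

Resolving the weight along the incline: the component pulling the brick down the slope is mg sin 24° = 24 × 9.8 × 0.4067 = 95.656 N, and the normal force is N = mg cos 24° = 24 × 9.8 × 0.9135 = 214.855 N.
With no friction the net force along the incline is 95.656 N, so a = g sin 24° = 95.656 / 24 = 3.9857 m/s².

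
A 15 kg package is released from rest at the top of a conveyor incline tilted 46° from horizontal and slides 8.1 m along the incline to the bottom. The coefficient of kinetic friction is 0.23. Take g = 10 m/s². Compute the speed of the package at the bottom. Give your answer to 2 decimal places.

9.52 m/s

The weight component along the incline is mg sin 46° = 107.901 N and the normal force is N = mg cos 46° = 104.199 N.
Friction up the slope is f = μN = 0.23 × 104.199 = 23.966 N, so the net downslope force is 107.901 − 23.966 = 83.935 N and a = 83.935 / 15 = 5.5957 m/s².
Starting from rest over a distance of 8.1 m, v² = 2aL = 2 × 5.5957 × 8.1 = 90.6503, so v = 9.5210 m/s.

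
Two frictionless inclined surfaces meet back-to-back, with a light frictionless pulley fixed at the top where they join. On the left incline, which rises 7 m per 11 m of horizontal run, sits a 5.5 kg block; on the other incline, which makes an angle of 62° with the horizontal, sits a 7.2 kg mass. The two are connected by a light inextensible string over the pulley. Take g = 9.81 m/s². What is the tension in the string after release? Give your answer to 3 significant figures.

Resolve each weight along its own incline: the 5.5 kg mass has component 5.5 × 9.81 × sin 32.47° = 28.967 N down its slope, and the 7.2 kg mass has 7.2 × 9.81 × sin 62° = 62.364 N down its slope.
The 7.2 kg side's 62.364 N exceeds the other side's 28.967 N, so that mass slides down and the 5.5 kg mass slides up. Taking that direction as positive, Newton's second law for the whole system gives 62.364 − 28.967 = (5.5 + 7.2) a, so a = 33.397 / 12.7 = 2.6297 m/s².
For the 5.5 kg mass (up-slope positive): T − 28.967 = 5.5 × 2.6297, so T = 43.430 N.

43.4 N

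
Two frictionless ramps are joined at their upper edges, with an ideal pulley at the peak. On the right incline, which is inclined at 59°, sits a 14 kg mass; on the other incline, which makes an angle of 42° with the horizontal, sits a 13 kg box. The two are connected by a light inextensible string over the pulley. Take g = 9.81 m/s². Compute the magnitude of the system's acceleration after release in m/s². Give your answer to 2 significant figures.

Resolve each weight along its own incline: the 14 kg mass has component 14 × 9.81 × sin 59° = 117.723 N down its slope, and the 13 kg mass has 13 × 9.81 × sin 42° = 85.334 N down its slope.
The 14 kg side's 117.723 N exceeds the other side's 85.334 N, so that mass slides down and the 13 kg mass slides up. Taking that direction as positive, Newton's second law for the whole system gives 117.723 − 85.334 = (14 + 13) a, so a = 32.389 / 27 = 1.1996 m/s².

1.2 m/s²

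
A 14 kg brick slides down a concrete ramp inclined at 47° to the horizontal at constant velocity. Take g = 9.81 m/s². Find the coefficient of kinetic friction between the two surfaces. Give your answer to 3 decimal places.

At constant velocity the net force along the incline is zero: mg sin 47° = μ mg cos 47°.
So μ = tan 47° = 0.7314 / 0.6820 = 1.0724.

1.072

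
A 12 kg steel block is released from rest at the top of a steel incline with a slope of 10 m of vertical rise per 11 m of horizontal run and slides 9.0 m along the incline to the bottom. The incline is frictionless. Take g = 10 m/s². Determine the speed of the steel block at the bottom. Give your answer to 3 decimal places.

11.004 m/s

The weight component along the incline is mg sin 42.27° = 80.721 N and the normal force is N = mg cos 42.27° = 88.793 N.
With no friction, a = g sin 42.27° = 6.7267 m/s².
Starting from rest over a distance of 9.0 m, v² = 2aL = 2 × 6.7267 × 9.0 = 121.0806, so v = 11.0037 m/s.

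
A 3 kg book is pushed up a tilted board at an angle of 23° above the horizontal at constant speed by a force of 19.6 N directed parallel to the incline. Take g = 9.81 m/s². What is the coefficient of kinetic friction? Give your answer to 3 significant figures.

At constant speed ΣF = 0 along the incline. The applied 19.6 N acts up the slope; the weight component mg sin 23° = 11.499 N and kinetic friction μN both act down the slope.
So 19.6 = 11.499 + μ × 27.090, giving μ = (19.6 − 11.499) / 27.090 = 0.2990.

0.299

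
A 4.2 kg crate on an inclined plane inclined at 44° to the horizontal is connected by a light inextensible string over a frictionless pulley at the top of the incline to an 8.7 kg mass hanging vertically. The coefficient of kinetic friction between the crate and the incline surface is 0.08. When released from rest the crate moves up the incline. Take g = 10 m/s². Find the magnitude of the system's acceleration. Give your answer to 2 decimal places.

4.30 m/s²

For the crate on the incline: the weight component along the slope is m₁g sin 44° = 4.2 × 10 × 0.6947 = 29.177 N and the normal force is N = m₁g cos 44° = 30.212 N.
Kinetic friction opposes the crate's motion up the incline: f = μN = 0.08 × 30.212 = 2.417 N acting down the slope.
Newton's second law for the crate (up-slope positive): T − 29.177 − 2.417 = 4.2 a. For the hanging mass (downward positive): 8.7 × 10 − T = 8.7 a.
Adding the two equations eliminates T: 55.406 = 12.9 a, so a = 4.2950 m/s².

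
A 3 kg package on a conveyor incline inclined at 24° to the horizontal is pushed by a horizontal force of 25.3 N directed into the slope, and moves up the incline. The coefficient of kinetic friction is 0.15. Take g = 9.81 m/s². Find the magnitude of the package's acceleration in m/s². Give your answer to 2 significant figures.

The horizontal push has components F cos 24° = 25.3 × 0.9135 = 23.112 N up the incline and F sin 24° = 25.3 × 0.4067 = 10.290 N pressing into the surface.
The normal force is therefore N = mg cos 24° + F sin 24° = 26.884 + 10.290 = 37.174 N, and kinetic friction down the slope is μN = 0.15 × 37.174 = 5.576 N.
Along the incline: F cos 24° − mg sin 24° − μN = ma, so 23.112 − 11.969 − 5.576 = 3 a, giving a = 1.8557 m/s².

1.9 m/s²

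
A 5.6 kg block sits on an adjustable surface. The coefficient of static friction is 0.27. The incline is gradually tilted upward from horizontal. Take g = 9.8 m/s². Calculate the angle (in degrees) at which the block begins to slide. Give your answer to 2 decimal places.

15.11°

At the threshold of sliding, static friction is at its maximum μ_s N and exactly balances the weight component along the incline: mg sin θ = μ_s mg cos θ.
Hence tan θ = μ_s = 0.27, so θ = arctan(0.27) = 15.1096°.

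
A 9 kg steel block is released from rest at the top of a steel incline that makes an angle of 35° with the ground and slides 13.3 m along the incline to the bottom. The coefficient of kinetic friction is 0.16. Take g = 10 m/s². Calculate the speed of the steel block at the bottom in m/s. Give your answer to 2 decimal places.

10.85 m/s

The weight component along the incline is mg sin 35° = 51.622 N and the normal force is N = mg cos 35° = 73.724 N.
Friction up the slope is f = μN = 0.16 × 73.724 = 11.796 N, so the net downslope force is 51.622 − 11.796 = 39.826 N and a = 39.826 / 9 = 4.4251 m/s².
Starting from rest over a distance of 13.3 m, v² = 2aL = 2 × 4.4251 × 13.3 = 117.7077, so v = 10.8493 m/s.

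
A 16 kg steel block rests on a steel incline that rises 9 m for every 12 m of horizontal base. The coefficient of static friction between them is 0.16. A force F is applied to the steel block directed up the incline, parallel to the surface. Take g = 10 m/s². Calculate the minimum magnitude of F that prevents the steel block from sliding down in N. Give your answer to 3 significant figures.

75.5 N

The normal force is N = mg cos 36.87° = 128.000 N. With F at its minimum the steel block is on the verge of sliding down, so static friction is at its maximum μ_s N = 0.16 × 128.000 = 20.480 N and acts up the slope.
Equilibrium along the incline: F + μ_s N = mg sin 36.87°, so F = 96.000 − 20.480 = 75.520 N.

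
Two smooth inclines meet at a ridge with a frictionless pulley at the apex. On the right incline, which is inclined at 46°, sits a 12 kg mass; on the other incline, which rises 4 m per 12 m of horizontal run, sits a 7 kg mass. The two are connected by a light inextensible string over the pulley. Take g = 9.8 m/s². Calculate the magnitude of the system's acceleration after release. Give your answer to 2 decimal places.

Resolve each weight along its own incline: the 12 kg mass has component 12 × 9.8 × sin 46° = 84.594 N down its slope, and the 7 kg mass has 7 × 9.8 × sin 18.43° = 21.693 N down its slope.
The 12 kg side's 84.594 N exceeds the other side's 21.693 N, so that mass slides down and the 7 kg mass slides up. Taking that direction as positive, Newton's second law for the whole system gives 84.594 − 21.693 = (12 + 7) a, so a = 62.901 / 19 = 3.3106 m/s².

3.31 m/s²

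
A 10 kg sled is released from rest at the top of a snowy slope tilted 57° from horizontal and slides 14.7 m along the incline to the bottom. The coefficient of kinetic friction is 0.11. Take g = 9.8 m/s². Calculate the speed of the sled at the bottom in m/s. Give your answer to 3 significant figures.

The weight component along the incline is mg sin 57° = 82.190 N and the normal force is N = mg cos 57° = 53.375 N.
Friction up the slope is f = μN = 0.11 × 53.375 = 5.871 N, so the net downslope force is 82.190 − 5.871 = 76.319 N and a = 76.319 / 10 = 7.6319 m/s².
Starting from rest over a distance of 14.7 m, v² = 2aL = 2 × 7.6319 × 14.7 = 224.3779, so v = 14.9792 m/s.

15.0 m/s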